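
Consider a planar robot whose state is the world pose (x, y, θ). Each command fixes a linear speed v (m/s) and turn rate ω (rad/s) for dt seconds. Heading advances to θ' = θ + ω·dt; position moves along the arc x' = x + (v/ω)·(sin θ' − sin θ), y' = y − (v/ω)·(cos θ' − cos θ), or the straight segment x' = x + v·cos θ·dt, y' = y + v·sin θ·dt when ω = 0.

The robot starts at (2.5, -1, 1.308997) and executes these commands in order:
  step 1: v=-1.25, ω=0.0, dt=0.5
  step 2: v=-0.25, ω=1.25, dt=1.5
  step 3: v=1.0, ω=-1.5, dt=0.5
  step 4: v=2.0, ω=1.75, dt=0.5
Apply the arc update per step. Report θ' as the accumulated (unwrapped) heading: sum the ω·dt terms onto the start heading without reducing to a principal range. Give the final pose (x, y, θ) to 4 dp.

(1.1450, -1.4374, 3.3090)

step 1: θ'=1.3090 (straight) → pose (2.3382, -1.6037, 1.3090)
step 2: θ'=3.1840 (R=-0.2000) → pose (2.5399, -1.8553, 3.1840)
step 3: θ'=2.4340 (R=-0.6667) → pose (2.0783, -1.6958, 2.4340)
step 4: θ'=3.3090 (R=1.1429) → pose (1.1450, -1.4374, 3.3090)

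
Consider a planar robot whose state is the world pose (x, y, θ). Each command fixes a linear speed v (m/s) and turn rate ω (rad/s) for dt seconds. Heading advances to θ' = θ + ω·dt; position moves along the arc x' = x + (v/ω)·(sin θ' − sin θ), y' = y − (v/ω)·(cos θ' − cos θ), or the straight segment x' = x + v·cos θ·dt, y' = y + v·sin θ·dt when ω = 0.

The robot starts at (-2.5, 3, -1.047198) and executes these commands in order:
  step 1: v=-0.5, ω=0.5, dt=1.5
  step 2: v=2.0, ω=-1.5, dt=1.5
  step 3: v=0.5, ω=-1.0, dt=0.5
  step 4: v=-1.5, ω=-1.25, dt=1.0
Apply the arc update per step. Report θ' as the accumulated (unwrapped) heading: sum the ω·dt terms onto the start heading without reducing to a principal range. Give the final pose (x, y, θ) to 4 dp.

(-1.7387, 0.2825, -4.2972)

step 1: θ'=-0.2972 (R=-1.0000) → pose (-3.0732, 3.4562, -0.2972)
step 2: θ'=-2.5472 (R=-1.3333) → pose (-2.7170, 1.0766, -2.5472)
step 3: θ'=-3.0472 (R=-0.5000) → pose (-2.9498, 0.9931, -3.0472)
step 4: θ'=-4.2972 (R=1.2000) → pose (-1.7387, 0.2825, -4.2972)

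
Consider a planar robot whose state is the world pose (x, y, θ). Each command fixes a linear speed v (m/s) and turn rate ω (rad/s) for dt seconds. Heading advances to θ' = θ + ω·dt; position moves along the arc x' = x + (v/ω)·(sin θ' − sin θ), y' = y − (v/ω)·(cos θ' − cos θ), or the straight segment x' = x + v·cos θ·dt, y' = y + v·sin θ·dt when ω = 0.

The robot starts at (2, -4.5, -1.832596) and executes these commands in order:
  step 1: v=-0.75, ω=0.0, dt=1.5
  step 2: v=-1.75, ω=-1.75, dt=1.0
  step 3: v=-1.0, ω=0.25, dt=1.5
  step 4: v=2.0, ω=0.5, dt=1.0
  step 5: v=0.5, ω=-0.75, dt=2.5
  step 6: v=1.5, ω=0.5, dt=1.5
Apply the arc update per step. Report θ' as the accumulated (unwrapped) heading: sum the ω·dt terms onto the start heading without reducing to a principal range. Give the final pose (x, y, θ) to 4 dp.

step 1: θ'=-1.8326 (straight) → pose (2.2912, -3.4133, -1.8326)
step 2: θ'=-3.5826 (R=1.0000) → pose (3.6839, -2.7678, -3.5826)
step 3: θ'=-3.2076 (R=-4.0000) → pose (5.1275, -3.1418, -3.2076)
step 4: θ'=-2.7076 (R=4.0000) → pose (3.1817, -3.5039, -2.7076)
step 5: θ'=-4.5826 (R=-0.6667) → pose (2.2403, -2.9854, -4.5826)
step 6: θ'=-3.8326 (R=3.0000) → pose (1.1775, -1.0618, -3.8326)

(1.1775, -1.0618, -3.8326)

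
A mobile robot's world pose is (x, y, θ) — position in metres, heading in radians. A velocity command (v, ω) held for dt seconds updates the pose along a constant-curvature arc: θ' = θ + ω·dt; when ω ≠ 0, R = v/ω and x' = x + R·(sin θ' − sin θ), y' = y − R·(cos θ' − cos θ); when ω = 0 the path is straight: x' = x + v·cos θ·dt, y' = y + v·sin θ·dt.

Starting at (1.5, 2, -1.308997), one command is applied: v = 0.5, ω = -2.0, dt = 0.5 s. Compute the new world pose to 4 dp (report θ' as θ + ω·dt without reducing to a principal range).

(1.4434, 1.7671, -2.3090)

θ' = -1.3090 + -2.0·0.5 = -2.3090
R = v/ω = 0.5/-2.0 = -0.2500
x' = 1.5 + -0.2500·(sin -2.3090 − sin -1.3090) = 1.4434
y' = 2 − -0.2500·(cos -2.3090 − cos -1.3090) = 1.7671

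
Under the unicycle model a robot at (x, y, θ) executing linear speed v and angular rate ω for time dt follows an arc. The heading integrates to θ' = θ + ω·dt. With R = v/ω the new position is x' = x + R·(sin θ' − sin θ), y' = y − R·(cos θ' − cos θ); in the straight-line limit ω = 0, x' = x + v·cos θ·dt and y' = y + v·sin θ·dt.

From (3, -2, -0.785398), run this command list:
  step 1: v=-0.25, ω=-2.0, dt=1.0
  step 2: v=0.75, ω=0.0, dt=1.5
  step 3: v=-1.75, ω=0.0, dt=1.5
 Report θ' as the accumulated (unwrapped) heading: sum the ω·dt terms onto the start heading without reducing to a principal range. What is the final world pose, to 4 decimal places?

step 1: θ'=-2.7854 (R=0.1250) → pose (3.0448, -1.7945, -2.7854)
step 2: θ'=-2.7854 (straight) → pose (1.9904, -2.1868, -2.7854)
step 3: θ'=-2.7854 (straight) → pose (4.4506, -1.2714, -2.7854)

(4.4506, -1.2714, -2.7854)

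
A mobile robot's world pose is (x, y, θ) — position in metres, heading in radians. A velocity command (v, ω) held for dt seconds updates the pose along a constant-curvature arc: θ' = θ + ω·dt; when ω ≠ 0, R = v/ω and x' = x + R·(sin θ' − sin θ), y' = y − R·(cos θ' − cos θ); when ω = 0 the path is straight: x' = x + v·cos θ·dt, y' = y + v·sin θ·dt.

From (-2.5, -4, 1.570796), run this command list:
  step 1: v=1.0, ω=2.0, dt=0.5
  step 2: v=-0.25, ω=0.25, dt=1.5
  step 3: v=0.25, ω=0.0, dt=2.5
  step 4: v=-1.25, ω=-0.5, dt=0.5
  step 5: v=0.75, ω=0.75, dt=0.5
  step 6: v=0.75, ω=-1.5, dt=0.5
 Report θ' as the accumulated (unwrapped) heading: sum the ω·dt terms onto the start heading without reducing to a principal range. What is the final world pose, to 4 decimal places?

(-3.0965, -3.5405, 2.3208)

step 1: θ'=2.5708 (R=0.5000) → pose (-2.7298, -3.5793, 2.5708)
step 2: θ'=2.9458 (R=-1.0000) → pose (-2.3841, -3.7187, 2.9458)
step 3: θ'=2.9458 (straight) → pose (-2.9972, -3.5971, 2.9458)
step 4: θ'=2.6958 (R=2.5000) → pose (-2.4056, -3.7937, 2.6958)
step 5: θ'=3.0708 (R=1.0000) → pose (-2.7660, -3.6984, 3.0708)
step 6: θ'=2.3208 (R=-0.5000) → pose (-3.0965, -3.5405, 2.3208)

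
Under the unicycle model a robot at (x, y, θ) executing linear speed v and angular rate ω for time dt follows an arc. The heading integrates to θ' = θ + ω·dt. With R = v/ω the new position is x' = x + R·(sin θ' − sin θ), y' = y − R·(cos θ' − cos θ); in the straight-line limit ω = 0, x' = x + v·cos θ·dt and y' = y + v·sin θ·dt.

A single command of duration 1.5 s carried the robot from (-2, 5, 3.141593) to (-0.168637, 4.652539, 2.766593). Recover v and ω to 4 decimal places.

Δθ = 2.766593 − 3.141593 = -0.375000
ω = Δθ/dt = -0.375000/1.5 = -0.2500
R = Δx/(sin θ' − sin θ) = 5.0000
v = R·ω = 5.0000·-0.2500 = -1.2500

v = -1.2500, ω = -0.2500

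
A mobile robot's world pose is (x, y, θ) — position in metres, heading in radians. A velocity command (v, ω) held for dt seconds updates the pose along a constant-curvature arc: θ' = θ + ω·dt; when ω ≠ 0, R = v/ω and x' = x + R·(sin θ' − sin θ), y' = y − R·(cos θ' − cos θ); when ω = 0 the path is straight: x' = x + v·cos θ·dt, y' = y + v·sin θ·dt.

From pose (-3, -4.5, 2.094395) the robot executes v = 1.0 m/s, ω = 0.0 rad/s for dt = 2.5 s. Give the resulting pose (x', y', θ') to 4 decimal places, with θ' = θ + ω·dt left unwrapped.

(-4.2500, -2.3349, 2.0944)

θ' = 2.0944 + 0.0·2.5 = 2.0944
ω = 0 → straight: x' = -3 + 1.0·cos(2.0944)·2.5 = -4.2500
y' = -4.5 + 1.0·sin(2.0944)·2.5 = -2.3349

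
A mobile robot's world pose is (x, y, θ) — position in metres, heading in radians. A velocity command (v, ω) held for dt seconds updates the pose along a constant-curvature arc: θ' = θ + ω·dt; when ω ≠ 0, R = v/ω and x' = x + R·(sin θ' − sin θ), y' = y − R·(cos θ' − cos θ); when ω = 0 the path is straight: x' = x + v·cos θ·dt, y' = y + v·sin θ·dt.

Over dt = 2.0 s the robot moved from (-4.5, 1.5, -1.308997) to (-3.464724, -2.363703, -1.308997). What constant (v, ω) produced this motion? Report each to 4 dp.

Δθ = -1.308997 − -1.308997 = 0.000000
ω = Δθ/dt = 0.000000/2.0 = 0.0000
ω = 0 → v = (Δx·cos θ + Δy·sin θ)/dt = 2.0000

v = 2.0000, ω = 0.0000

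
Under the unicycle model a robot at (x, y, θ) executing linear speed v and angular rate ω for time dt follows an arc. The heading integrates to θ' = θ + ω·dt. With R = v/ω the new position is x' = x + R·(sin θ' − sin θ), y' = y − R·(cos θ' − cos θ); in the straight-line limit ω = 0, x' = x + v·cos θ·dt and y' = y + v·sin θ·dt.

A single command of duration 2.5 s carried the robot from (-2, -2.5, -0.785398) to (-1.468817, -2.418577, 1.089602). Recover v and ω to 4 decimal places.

v = 0.2500, ω = 0.7500

Δθ = 1.089602 − -0.785398 = 1.875000
ω = Δθ/dt = 1.875000/2.5 = 0.7500
R = Δx/(sin θ' − sin θ) = 0.3333
v = R·ω = 0.3333·0.7500 = 0.2500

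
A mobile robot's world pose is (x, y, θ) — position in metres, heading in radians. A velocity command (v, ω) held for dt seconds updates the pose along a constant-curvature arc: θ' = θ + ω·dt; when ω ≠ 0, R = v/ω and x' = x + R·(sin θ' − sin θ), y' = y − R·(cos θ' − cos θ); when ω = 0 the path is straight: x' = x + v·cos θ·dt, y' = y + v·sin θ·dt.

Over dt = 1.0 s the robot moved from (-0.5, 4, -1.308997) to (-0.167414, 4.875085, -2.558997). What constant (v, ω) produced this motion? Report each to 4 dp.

Δθ = -2.558997 − -1.308997 = -1.250000
ω = Δθ/dt = -1.250000/1.0 = -1.2500
R = −Δy/(cos θ' − cos θ) = 0.8000
v = R·ω = 0.8000·-1.2500 = -1.0000

v = -1.0000, ω = -1.2500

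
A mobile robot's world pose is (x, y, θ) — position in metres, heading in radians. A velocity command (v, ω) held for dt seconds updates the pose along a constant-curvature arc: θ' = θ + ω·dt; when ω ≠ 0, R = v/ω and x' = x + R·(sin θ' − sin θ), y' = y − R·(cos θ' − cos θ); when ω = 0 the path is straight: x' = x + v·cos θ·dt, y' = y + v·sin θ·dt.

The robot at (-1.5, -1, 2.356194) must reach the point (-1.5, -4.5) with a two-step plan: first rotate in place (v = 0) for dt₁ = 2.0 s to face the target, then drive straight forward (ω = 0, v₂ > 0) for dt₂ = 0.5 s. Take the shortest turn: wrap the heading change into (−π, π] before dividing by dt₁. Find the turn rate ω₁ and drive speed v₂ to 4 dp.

heading to target = atan2(-4.5−-1, -1.5−-1.5) = -1.5708
Δθ = wrap(-1.5708 − 2.3562) = 2.3562; ω₁ = Δθ/dt₁ = 1.1781
distance = √((-1.5−-1.5)² + (-4.5−-1)²) = 3.5000; v₂ = distance/dt₂ = 7.0000

ω₁ = 1.1781, v₂ = 7.0000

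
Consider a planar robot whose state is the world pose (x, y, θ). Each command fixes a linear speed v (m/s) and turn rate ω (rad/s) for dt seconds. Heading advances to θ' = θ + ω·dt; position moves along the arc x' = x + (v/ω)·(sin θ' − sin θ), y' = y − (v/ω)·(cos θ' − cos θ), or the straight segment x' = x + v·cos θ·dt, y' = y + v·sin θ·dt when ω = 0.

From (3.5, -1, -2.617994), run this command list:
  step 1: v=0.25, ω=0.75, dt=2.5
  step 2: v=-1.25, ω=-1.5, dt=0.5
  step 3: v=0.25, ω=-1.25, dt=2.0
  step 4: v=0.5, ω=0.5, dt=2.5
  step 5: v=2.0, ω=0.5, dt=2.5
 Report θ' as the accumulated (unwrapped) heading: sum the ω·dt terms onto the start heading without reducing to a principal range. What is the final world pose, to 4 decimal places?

step 1: θ'=-0.7430 (R=0.3333) → pose (3.4412, -1.5342, -0.7430)
step 2: θ'=-1.4930 (R=0.8333) → pose (3.1741, -0.9852, -1.4930)
step 3: θ'=-3.9930 (R=-0.2000) → pose (2.8243, -1.1326, -3.9930)
step 4: θ'=-2.7430 (R=1.0000) → pose (1.6839, -0.8699, -2.7430)
step 5: θ'=-1.4930 (R=4.0000) → pose (-0.7515, -4.8672, -1.4930)

(-0.7515, -4.8672, -1.4930)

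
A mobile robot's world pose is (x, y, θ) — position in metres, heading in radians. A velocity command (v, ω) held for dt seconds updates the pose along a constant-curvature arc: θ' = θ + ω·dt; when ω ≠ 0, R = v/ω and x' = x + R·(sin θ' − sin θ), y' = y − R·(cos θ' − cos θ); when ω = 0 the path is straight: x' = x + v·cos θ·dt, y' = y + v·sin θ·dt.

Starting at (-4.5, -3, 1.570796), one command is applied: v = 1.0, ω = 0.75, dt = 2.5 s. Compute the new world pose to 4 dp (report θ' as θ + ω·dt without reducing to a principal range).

θ' = 1.5708 + 0.75·2.5 = 3.4458
R = v/ω = 1.0/0.75 = 1.3333
x' = -4.5 + 1.3333·(sin 3.4458 − sin 1.5708) = -6.2327
y' = -3 − 1.3333·(cos 3.4458 − cos 1.5708) = -1.7279

(-6.2327, -1.7279, 3.4458)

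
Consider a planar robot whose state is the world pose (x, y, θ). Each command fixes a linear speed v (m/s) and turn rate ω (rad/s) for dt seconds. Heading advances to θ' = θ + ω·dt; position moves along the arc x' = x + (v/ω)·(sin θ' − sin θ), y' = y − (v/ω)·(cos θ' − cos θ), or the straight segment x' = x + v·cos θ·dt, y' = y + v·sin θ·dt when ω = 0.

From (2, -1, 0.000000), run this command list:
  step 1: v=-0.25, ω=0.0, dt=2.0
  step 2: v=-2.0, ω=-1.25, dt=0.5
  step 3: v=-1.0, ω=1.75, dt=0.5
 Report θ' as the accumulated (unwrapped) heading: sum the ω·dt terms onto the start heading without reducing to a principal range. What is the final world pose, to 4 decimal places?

step 1: θ'=0.0000 (straight) → pose (1.5000, -1.0000, 0.0000)
step 2: θ'=-0.6250 (R=1.6000) → pose (0.5638, -0.6975, -0.6250)
step 3: θ'=0.2500 (R=-0.5714) → pose (0.0881, -0.6073, 0.2500)

(0.0881, -0.6073, 0.2500)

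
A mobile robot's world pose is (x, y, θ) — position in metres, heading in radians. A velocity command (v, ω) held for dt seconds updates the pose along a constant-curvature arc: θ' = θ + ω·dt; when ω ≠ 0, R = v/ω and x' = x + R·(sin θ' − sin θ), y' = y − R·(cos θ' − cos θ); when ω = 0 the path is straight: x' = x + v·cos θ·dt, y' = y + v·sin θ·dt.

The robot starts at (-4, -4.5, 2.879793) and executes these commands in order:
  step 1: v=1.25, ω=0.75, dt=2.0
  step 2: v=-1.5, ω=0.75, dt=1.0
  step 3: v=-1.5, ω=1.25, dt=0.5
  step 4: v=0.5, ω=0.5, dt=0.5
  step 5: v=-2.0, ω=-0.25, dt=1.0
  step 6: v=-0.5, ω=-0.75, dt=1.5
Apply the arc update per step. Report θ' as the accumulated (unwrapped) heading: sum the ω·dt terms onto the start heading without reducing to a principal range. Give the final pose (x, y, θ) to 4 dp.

step 1: θ'=4.3798 (R=1.6667) → pose (-6.0067, -5.5657, 4.3798)
step 2: θ'=5.1298 (R=-2.0000) → pose (-6.0688, -4.1019, 5.1298)
step 3: θ'=5.7548 (R=-1.2000) → pose (-6.5608, -3.5521, 5.7548)
step 4: θ'=6.0048 (R=1.0000) → pose (-6.3315, -3.6499, 6.0048)
step 5: θ'=5.7548 (R=8.0000) → pose (-8.1661, -2.8669, 5.7548)
step 6: θ'=4.6298 (R=0.6667) → pose (-8.4944, -2.2362, 4.6298)

(-8.4944, -2.2362, 4.6298)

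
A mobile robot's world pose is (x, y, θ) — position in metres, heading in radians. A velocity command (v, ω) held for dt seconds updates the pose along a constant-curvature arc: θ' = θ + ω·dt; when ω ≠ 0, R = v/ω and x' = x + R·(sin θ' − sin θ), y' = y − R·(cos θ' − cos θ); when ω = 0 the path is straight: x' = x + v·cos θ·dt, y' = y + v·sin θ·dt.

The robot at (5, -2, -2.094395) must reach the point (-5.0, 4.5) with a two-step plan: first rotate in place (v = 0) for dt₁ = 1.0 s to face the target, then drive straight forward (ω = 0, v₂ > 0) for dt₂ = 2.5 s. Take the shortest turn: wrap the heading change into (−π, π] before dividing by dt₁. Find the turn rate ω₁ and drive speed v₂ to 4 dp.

heading to target = atan2(4.5−-2, -5−5) = 2.5652
Δθ = wrap(2.5652 − -2.0944) = -1.6236; ω₁ = Δθ/dt₁ = -1.6236
distance = √((-5−5)² + (4.5−-2)²) = 11.9269; v₂ = distance/dt₂ = 4.7707

ω₁ = -1.6236, v₂ = 4.7707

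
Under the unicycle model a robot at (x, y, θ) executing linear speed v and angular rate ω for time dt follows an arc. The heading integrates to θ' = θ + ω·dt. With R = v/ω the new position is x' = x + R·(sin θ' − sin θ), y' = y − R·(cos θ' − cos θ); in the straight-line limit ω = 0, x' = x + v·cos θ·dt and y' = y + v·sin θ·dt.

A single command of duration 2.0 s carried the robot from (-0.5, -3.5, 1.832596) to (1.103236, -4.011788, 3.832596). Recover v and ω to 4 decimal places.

v = -1.0000, ω = 1.0000

Δθ = 3.832596 − 1.832596 = 2.000000
ω = Δθ/dt = 2.000000/2.0 = 1.0000
R = Δx/(sin θ' − sin θ) = -1.0000
v = R·ω = -1.0000·1.0000 = -1.0000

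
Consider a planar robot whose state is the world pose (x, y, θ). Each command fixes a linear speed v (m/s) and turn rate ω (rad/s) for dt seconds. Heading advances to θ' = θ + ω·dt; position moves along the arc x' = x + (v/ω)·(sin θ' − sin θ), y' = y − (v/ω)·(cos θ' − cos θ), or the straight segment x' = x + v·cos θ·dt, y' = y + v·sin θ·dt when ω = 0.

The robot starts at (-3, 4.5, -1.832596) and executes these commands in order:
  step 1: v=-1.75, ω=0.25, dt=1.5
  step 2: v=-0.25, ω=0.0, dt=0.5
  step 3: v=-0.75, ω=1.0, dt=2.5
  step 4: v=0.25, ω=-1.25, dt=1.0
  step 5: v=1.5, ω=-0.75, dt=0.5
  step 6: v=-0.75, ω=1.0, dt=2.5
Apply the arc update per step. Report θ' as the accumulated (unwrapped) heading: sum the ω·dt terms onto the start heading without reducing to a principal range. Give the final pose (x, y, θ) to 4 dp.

(-4.4292, 6.4469, 1.9174)

step 1: θ'=-1.4576 (R=-7.0000) → pose (-2.8063, 7.1024, -1.4576)
step 2: θ'=-1.4576 (straight) → pose (-2.8204, 7.2266, -1.4576)
step 3: θ'=1.0424 (R=-0.7500) → pose (-4.2133, 7.5200, 1.0424)
step 4: θ'=-0.2076 (R=-0.2000) → pose (-3.9994, 7.6149, -0.2076)
step 5: θ'=-0.5826 (R=-2.0000) → pose (-3.3112, 7.3279, -0.5826)
step 6: θ'=1.9174 (R=-0.7500) → pose (-4.4292, 6.4469, 1.9174)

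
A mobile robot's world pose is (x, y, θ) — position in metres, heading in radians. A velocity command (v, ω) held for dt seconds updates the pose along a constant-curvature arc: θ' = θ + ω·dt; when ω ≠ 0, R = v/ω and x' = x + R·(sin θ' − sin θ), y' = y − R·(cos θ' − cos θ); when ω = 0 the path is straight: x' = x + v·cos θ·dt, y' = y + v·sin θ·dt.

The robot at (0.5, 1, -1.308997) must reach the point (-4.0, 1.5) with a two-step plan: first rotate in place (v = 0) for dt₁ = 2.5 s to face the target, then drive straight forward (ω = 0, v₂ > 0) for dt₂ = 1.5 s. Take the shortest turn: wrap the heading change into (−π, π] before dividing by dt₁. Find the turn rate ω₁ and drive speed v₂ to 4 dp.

heading to target = atan2(1.5−1, -4−0.5) = 3.0309
Δθ = wrap(3.0309 − -1.3090) = -1.9433; ω₁ = Δθ/dt₁ = -0.7773
distance = √((-4−0.5)² + (1.5−1)²) = 4.5277; v₂ = distance/dt₂ = 3.0185

ω₁ = -0.7773, v₂ = 3.0185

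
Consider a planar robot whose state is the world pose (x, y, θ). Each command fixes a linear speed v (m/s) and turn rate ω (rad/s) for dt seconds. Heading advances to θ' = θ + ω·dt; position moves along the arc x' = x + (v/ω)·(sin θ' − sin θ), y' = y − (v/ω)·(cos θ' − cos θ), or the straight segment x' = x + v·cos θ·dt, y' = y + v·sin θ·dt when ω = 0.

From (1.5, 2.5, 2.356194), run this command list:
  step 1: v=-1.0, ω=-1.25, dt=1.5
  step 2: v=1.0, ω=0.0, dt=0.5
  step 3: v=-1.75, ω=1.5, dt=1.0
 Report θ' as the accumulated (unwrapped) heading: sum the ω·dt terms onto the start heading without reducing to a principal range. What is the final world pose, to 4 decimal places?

(1.2180, -0.0431, 1.9812)

step 1: θ'=0.4812 (R=0.8000) → pose (1.3046, 1.2252, 0.4812)
step 2: θ'=0.4812 (straight) → pose (1.7478, 1.4566, 0.4812)
step 3: θ'=1.9812 (R=-1.1667) → pose (1.2180, -0.0431, 1.9812)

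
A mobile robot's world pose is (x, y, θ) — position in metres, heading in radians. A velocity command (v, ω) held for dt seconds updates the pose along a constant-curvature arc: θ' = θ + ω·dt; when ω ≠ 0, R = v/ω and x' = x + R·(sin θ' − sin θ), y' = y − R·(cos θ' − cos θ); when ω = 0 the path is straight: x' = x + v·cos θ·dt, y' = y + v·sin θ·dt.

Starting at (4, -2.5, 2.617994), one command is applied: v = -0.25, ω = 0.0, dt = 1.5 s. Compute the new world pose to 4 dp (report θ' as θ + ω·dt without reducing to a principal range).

(4.3248, -2.6875, 2.6180)

θ' = 2.6180 + 0.0·1.5 = 2.6180
ω = 0 → straight: x' = 4 + -0.25·cos(2.6180)·1.5 = 4.3248
y' = -2.5 + -0.25·sin(2.6180)·1.5 = -2.6875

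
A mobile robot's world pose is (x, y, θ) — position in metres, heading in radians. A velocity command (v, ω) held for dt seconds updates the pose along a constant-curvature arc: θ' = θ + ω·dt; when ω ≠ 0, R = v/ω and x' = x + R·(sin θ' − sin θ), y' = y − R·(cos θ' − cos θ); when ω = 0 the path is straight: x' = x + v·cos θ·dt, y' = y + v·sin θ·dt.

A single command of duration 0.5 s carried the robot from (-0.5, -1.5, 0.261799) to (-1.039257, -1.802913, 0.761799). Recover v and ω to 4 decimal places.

Δθ = 0.761799 − 0.261799 = 0.500000
ω = Δθ/dt = 0.500000/0.5 = 1.0000
R = Δx/(sin θ' − sin θ) = -1.2500
v = R·ω = -1.2500·1.0000 = -1.2500

v = -1.2500, ω = 1.0000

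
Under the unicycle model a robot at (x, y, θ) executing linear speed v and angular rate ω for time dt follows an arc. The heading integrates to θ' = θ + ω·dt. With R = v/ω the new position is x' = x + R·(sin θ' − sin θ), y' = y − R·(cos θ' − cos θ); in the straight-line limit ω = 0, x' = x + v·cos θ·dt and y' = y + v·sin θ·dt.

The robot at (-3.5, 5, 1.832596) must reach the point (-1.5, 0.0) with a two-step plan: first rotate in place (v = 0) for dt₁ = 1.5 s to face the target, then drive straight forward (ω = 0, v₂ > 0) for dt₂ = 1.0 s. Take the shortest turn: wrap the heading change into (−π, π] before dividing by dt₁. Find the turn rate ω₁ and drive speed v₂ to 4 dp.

heading to target = atan2(0−5, -1.5−-3.5) = -1.1903
Δθ = wrap(-1.1903 − 1.8326) = -3.0229; ω₁ = Δθ/dt₁ = -2.0153
distance = √((-1.5−-3.5)² + (0−5)²) = 5.3852; v₂ = distance/dt₂ = 5.3852

ω₁ = -2.0153, v₂ = 5.3852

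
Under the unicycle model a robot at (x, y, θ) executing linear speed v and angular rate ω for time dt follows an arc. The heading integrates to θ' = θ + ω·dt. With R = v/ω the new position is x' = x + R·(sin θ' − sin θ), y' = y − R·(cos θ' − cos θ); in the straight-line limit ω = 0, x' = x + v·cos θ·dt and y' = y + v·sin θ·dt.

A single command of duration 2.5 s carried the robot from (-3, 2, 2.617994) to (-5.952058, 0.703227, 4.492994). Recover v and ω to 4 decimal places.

v = 1.5000, ω = 0.7500

Δθ = 4.492994 − 2.617994 = 1.875000
ω = Δθ/dt = 1.875000/2.5 = 0.7500
R = Δx/(sin θ' − sin θ) = 2.0000
v = R·ω = 2.0000·0.7500 = 1.5000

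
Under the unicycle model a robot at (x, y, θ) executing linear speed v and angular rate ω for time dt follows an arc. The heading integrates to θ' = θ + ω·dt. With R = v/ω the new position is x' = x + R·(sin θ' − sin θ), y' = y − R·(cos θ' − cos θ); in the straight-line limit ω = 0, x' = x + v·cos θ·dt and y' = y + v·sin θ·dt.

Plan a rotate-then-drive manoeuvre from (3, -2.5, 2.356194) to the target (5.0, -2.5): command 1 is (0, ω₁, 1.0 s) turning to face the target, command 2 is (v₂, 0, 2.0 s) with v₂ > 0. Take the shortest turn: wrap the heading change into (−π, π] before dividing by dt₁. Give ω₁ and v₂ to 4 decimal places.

heading to target = atan2(-2.5−-2.5, 5−3) = 0.0000
Δθ = wrap(0.0000 − 2.3562) = -2.3562; ω₁ = Δθ/dt₁ = -2.3562
distance = √((5−3)² + (-2.5−-2.5)²) = 2.0000; v₂ = distance/dt₂ = 1.0000

ω₁ = -2.3562, v₂ = 1.0000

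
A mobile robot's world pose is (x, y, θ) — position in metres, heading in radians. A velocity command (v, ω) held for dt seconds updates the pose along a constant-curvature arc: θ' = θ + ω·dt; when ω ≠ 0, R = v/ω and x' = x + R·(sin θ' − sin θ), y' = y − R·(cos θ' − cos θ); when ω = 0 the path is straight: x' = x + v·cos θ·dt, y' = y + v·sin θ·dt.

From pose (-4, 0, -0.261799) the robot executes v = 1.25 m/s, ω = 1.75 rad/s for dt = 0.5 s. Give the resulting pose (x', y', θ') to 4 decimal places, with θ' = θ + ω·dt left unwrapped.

(-3.4041, 0.1058, 0.6132)

θ' = -0.2618 + 1.75·0.5 = 0.6132
R = v/ω = 1.25/1.75 = 0.7143
x' = -4 + 0.7143·(sin 0.6132 − sin -0.2618) = -3.4041
y' = 0 − 0.7143·(cos 0.6132 − cos -0.2618) = 0.1058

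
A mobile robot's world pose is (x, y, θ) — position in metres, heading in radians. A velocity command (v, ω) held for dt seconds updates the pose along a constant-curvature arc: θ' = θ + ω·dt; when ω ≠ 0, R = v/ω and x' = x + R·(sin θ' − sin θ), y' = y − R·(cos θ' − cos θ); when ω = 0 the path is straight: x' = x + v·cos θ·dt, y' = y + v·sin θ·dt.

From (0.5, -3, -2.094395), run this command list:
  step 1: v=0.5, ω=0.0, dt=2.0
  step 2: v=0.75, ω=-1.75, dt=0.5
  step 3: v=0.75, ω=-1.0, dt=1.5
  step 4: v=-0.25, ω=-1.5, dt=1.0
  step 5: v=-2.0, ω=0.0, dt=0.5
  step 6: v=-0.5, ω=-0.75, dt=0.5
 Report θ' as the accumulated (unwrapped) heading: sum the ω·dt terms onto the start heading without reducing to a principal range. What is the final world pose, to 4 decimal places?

step 1: θ'=-2.0944 (straight) → pose (0.0000, -3.8660, -2.0944)
step 2: θ'=-2.9694 (R=-0.4286) → pose (-0.2977, -4.0740, -2.9694)
step 3: θ'=-4.4694 (R=-0.7500) → pose (-1.1542, -3.5155, -4.4694)
step 4: θ'=-5.9694 (R=0.1667) → pose (-1.2645, -3.7142, -5.9694)
step 5: θ'=-5.9694 (straight) → pose (-2.2157, -4.0228, -5.9694)
step 6: θ'=-6.3444 (R=0.6667) → pose (-2.4623, -4.0541, -6.3444)

(-2.4623, -4.0541, -6.3444)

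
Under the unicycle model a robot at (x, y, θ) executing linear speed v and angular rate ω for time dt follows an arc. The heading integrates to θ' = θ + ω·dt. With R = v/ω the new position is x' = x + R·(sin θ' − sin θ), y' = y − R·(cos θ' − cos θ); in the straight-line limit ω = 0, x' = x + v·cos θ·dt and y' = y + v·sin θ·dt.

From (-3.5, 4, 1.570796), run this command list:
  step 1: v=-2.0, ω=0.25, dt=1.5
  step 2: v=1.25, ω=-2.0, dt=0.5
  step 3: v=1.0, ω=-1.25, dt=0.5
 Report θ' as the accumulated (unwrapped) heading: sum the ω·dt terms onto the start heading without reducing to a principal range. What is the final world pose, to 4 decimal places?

step 1: θ'=1.9458 (R=-8.0000) → pose (-2.9441, 1.0698, 1.9458)
step 2: θ'=0.9458 (R=-0.6250) → pose (-2.8693, 1.6644, 0.9458)
step 3: θ'=0.3208 (R=-0.8000) → pose (-2.4728, 1.9555, 0.3208)

(-2.4728, 1.9555, 0.3208)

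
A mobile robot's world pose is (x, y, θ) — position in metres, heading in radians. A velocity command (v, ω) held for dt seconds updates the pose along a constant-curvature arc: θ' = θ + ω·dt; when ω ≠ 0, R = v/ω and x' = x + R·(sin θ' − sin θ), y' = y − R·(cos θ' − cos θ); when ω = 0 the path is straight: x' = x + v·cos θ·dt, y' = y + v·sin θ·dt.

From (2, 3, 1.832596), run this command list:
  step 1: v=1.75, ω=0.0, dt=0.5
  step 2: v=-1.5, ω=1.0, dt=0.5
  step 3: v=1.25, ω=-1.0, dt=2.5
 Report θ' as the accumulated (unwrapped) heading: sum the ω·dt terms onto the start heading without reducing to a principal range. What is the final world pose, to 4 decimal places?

(3.2498, 5.2934, -0.1674)

step 1: θ'=1.8326 (straight) → pose (1.7735, 3.8452, 1.8326)
step 2: θ'=2.3326 (R=-1.5000) → pose (2.1370, 3.1981, 2.3326)
step 3: θ'=-0.1674 (R=-1.2500) → pose (3.2498, 5.2934, -0.1674)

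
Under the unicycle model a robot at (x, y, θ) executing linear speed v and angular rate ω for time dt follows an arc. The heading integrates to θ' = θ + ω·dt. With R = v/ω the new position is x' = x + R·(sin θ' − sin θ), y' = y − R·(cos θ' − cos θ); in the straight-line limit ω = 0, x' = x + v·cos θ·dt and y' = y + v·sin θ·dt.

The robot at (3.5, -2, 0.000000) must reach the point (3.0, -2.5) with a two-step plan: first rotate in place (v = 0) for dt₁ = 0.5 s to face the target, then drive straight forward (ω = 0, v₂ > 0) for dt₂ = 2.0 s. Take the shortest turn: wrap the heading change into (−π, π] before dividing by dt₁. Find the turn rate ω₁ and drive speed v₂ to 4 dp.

ω₁ = -4.7124, v₂ = 0.3536

heading to target = atan2(-2.5−-2, 3−3.5) = -2.3562
Δθ = wrap(-2.3562 − 0.0000) = -2.3562; ω₁ = Δθ/dt₁ = -4.7124
distance = √((3−3.5)² + (-2.5−-2)²) = 0.7071; v₂ = distance/dt₂ = 0.3536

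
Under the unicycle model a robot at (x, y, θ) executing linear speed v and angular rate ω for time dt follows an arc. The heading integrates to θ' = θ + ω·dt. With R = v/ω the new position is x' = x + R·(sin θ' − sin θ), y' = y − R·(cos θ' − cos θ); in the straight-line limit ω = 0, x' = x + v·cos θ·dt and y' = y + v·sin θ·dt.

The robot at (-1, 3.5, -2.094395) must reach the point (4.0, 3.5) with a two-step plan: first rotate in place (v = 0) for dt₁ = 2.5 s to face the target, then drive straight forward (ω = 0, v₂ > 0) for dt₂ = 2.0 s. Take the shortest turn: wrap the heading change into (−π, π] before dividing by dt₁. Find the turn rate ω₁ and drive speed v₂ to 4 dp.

heading to target = atan2(3.5−3.5, 4−-1) = 0.0000
Δθ = wrap(0.0000 − -2.0944) = 2.0944; ω₁ = Δθ/dt₁ = 0.8378
distance = √((4−-1)² + (3.5−3.5)²) = 5.0000; v₂ = distance/dt₂ = 2.5000

ω₁ = 0.8378, v₂ = 2.5000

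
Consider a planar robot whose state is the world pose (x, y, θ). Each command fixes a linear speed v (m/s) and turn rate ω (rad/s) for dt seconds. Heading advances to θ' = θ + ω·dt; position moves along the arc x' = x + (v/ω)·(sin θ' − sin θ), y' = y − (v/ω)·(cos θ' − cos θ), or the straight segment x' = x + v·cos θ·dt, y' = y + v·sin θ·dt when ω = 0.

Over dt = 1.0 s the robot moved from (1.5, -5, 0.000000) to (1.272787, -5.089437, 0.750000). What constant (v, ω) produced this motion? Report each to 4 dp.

Δθ = 0.750000 − 0.000000 = 0.750000
ω = Δθ/dt = 0.750000/1.0 = 0.7500
R = Δx/(sin θ' − sin θ) = -0.3333
v = R·ω = -0.3333·0.7500 = -0.2500

v = -0.2500, ω = 0.7500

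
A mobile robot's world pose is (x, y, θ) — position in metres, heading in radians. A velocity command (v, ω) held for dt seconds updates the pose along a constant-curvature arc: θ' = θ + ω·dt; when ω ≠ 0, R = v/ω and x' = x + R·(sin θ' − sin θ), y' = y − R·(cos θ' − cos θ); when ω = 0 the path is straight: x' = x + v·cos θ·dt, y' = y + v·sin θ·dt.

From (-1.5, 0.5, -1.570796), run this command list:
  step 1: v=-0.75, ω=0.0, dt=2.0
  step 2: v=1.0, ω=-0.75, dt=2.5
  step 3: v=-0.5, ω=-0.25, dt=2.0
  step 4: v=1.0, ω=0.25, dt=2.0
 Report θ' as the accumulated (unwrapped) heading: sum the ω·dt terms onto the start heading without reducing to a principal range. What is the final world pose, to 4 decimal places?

step 1: θ'=-1.5708 (straight) → pose (-1.5000, 2.0000, -1.5708)
step 2: θ'=-3.4458 (R=-1.3333) → pose (-3.2327, 0.7279, -3.4458)
step 3: θ'=-3.9458 (R=2.0000) → pose (-2.3912, 0.2071, -3.9458)
step 4: θ'=-3.4458 (R=4.0000) → pose (-4.0742, 1.2487, -3.4458)

(-4.0742, 1.2487, -3.4458)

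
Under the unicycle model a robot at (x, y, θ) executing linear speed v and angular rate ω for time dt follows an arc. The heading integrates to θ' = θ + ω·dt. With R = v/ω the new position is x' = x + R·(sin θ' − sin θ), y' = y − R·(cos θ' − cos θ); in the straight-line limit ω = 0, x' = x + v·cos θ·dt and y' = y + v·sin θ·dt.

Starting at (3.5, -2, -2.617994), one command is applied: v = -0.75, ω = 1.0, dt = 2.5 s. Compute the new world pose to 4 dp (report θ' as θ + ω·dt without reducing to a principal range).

(3.2133, -0.6057, -0.1180)

θ' = -2.6180 + 1.0·2.5 = -0.1180
R = v/ω = -0.75/1.0 = -0.7500
x' = 3.5 + -0.7500·(sin -0.1180 − sin -2.6180) = 3.2133
y' = -2 − -0.7500·(cos -0.1180 − cos -2.6180) = -0.6057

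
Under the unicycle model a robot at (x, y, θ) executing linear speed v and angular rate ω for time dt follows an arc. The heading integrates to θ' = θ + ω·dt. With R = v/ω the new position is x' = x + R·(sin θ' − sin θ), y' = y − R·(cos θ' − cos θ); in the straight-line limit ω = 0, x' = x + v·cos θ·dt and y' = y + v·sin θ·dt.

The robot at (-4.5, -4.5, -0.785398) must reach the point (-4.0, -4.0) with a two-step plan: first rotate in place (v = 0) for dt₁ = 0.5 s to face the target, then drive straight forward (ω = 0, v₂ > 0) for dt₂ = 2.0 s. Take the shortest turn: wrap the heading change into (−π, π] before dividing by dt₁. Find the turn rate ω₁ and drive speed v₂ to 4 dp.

heading to target = atan2(-4−-4.5, -4−-4.5) = 0.7854
Δθ = wrap(0.7854 − -0.7854) = 1.5708; ω₁ = Δθ/dt₁ = 3.1416
distance = √((-4−-4.5)² + (-4−-4.5)²) = 0.7071; v₂ = distance/dt₂ = 0.3536

ω₁ = 3.1416, v₂ = 0.3536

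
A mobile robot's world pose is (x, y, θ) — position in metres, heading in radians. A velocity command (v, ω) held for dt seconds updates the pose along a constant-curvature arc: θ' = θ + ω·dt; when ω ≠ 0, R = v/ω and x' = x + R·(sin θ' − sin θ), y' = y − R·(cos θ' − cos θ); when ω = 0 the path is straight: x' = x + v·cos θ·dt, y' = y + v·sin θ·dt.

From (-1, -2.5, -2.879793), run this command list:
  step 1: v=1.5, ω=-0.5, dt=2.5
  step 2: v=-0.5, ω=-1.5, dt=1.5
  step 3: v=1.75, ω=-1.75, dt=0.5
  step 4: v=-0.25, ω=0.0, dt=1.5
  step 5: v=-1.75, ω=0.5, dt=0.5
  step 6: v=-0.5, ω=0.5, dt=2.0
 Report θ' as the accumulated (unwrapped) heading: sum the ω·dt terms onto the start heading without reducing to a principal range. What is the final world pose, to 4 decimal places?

step 1: θ'=-4.1298 (R=-3.0000) → pose (-4.2816, -1.2528, -4.1298)
step 2: θ'=-6.3798 (R=0.3333) → pose (-4.5921, -1.7680, -6.3798)
step 3: θ'=-7.2548 (R=-1.0000) → pose (-3.8627, -2.1993, -7.2548)
step 4: θ'=-7.2548 (straight) → pose (-4.0742, -1.8897, -7.2548)
step 5: θ'=-7.0048 (R=-3.5000) → pose (-4.6524, -1.2360, -7.0048)
step 6: θ'=-6.0048 (R=-1.0000) → pose (-5.5878, -1.0252, -6.0048)

(-5.5878, -1.0252, -6.0048)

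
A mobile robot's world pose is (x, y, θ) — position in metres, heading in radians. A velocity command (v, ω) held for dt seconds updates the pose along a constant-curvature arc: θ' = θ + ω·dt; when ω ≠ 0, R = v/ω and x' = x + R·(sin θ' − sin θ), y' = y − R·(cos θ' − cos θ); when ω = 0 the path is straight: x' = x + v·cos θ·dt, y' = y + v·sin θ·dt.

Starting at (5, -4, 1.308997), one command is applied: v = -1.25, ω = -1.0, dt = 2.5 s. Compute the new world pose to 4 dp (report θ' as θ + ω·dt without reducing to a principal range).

θ' = 1.3090 + -1.0·2.5 = -1.1910
R = v/ω = -1.25/-1.0 = 1.2500
x' = 5 + 1.2500·(sin -1.1910 − sin 1.3090) = 2.6317
y' = -4 − 1.2500·(cos -1.1910 − cos 1.3090) = -4.1399

(2.6317, -4.1399, -1.1910)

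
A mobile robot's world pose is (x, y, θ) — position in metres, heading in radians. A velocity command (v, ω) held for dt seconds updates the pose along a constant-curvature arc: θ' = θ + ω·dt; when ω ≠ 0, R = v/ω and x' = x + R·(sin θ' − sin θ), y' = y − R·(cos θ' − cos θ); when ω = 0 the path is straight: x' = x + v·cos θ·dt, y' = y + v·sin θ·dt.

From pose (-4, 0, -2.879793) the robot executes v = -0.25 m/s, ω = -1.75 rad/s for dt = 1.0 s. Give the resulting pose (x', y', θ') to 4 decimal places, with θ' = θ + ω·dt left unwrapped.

θ' = -2.8798 + -1.75·1.0 = -4.6298
R = v/ω = -0.25/-1.75 = 0.1429
x' = -4 + 0.1429·(sin -4.6298 − sin -2.8798) = -3.8207
y' = 0 − 0.1429·(cos -4.6298 − cos -2.8798) = -0.1262

(-3.8207, -0.1262, -4.6298)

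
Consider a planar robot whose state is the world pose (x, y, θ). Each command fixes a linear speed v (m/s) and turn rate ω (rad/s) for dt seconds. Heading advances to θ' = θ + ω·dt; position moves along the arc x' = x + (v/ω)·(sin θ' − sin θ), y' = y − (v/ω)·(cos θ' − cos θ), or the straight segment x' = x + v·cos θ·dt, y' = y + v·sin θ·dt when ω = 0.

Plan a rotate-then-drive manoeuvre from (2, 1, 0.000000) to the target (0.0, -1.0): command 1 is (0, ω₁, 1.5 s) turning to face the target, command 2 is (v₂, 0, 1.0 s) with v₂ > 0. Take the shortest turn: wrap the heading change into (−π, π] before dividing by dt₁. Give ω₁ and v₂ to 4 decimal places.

heading to target = atan2(-1−1, 0−2) = -2.3562
Δθ = wrap(-2.3562 − 0.0000) = -2.3562; ω₁ = Δθ/dt₁ = -1.5708
distance = √((0−2)² + (-1−1)²) = 2.8284; v₂ = distance/dt₂ = 2.8284

ω₁ = -1.5708, v₂ = 2.8284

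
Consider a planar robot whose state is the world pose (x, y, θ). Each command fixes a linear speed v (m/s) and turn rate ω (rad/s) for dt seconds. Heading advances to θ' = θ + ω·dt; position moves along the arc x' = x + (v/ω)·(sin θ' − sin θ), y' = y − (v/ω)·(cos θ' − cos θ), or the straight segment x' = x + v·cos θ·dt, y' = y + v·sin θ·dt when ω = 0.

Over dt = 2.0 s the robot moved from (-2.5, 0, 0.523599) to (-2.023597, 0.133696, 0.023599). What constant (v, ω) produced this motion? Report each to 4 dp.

Δθ = 0.023599 − 0.523599 = -0.500000
ω = Δθ/dt = -0.500000/2.0 = -0.2500
R = Δx/(sin θ' − sin θ) = -1.0000
v = R·ω = -1.0000·-0.2500 = 0.2500

v = 0.2500, ω = -0.2500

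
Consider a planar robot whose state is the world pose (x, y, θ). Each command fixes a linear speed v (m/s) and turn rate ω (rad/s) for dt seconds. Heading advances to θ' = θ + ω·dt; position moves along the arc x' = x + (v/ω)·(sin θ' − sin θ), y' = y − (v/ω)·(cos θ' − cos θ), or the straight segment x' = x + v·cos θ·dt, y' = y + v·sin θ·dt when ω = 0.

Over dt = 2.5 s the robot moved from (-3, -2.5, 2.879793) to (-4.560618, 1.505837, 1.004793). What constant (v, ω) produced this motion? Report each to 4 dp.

v = 2.0000, ω = -0.7500

Δθ = 1.004793 − 2.879793 = -1.875000
ω = Δθ/dt = -1.875000/2.5 = -0.7500
R = −Δy/(cos θ' − cos θ) = -2.6667
v = R·ω = -2.6667·-0.7500 = 2.0000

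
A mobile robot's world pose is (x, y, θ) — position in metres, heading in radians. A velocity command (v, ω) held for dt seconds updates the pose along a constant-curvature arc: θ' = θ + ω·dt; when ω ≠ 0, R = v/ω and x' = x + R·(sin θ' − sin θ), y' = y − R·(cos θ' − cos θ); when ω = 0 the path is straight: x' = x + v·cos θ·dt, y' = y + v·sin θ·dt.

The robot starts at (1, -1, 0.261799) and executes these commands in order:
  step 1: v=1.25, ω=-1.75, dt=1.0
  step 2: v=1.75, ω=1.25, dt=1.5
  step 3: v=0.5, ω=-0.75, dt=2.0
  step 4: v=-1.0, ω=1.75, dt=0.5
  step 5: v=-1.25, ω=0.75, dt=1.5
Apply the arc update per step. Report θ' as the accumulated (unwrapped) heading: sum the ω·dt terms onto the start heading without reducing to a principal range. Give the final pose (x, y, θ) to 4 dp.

(2.6068, -3.3986, 0.8868)

step 1: θ'=-1.4882 (R=-0.7143) → pose (1.8967, -1.6310, -1.4882)
step 2: θ'=0.3868 (R=1.4000) → pose (3.8201, -2.8121, 0.3868)
step 3: θ'=-1.1132 (R=-0.6667) → pose (4.6696, -3.1350, -1.1132)
step 4: θ'=-0.2382 (R=-0.5714) → pose (4.2918, -2.8321, -0.2382)
step 5: θ'=0.8868 (R=-1.6667) → pose (2.6068, -3.3986, 0.8868)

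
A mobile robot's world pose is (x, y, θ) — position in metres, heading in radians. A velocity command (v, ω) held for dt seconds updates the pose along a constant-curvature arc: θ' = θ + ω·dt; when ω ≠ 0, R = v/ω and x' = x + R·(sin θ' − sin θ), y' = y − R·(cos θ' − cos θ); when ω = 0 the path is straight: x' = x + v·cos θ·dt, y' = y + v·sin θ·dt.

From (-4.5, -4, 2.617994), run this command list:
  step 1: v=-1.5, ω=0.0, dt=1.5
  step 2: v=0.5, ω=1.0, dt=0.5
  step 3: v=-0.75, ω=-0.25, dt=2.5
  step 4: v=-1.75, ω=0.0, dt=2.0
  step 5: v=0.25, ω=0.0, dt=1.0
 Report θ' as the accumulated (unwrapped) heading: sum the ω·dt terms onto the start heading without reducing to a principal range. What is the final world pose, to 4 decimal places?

step 1: θ'=2.6180 (straight) → pose (-2.5514, -5.1250, 2.6180)
step 2: θ'=3.1180 (R=0.5000) → pose (-2.7896, -5.0582, 3.1180)
step 3: θ'=2.4930 (R=3.0000) → pose (-1.0482, -5.6665, 2.4930)
step 4: θ'=2.4930 (straight) → pose (1.7410, -7.7808, 2.4930)
step 5: θ'=2.4930 (straight) → pose (1.5418, -7.6298, 2.4930)

(1.5418, -7.6298, 2.4930)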